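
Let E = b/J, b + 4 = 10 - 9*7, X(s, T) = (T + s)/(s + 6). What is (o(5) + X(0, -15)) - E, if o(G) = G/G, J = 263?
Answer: -675/526 ≈ -1.2833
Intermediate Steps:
X(s, T) = (T + s)/(6 + s)
o(G) = 1
b = -57 (b = -4 + (10 - 9*7) = -4 + (10 - 63) = -4 - 53 = -57)
E = -57/263 ≈ -0.21673
(o(5) + X(0, -15)) - E = (1 + (-15 + 0)/(6 + 0)) - 1*(-57/263) = (1 - 15/6) + 57/263 = (1 + (⅙)*(-15)) + 57/263 = (1 - 5/2) + 57/263 = -3/2 + 57/263 = -675/526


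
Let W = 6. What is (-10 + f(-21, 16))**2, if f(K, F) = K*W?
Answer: 18496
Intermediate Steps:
f(K, F) = 6*K (f(K, F) = K*6 = 6*K)
(-10 + f(-21, 16))**2 = (-10 + 6*(-21))**2 = (-10 - 126)**2 = (-136)**2 = 18496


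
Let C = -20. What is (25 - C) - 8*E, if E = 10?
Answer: -35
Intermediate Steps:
(25 - C) - 8*E = (25 - 1*(-20)) - 8*10 = (25 + 20) - 80 = 45 - 80 = -35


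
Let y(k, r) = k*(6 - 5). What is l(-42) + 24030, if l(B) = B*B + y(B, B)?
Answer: 25752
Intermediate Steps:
y(k, r) = k (y(k, r) = k*1 = k)
l(B) = B + B**2 (l(B) = B*B + B = B**2 + B = B + B**2)
l(-42) + 24030 = -42*(1 - 42) + 24030 = -42*(-41) + 24030 = 1722 + 24030 = 25752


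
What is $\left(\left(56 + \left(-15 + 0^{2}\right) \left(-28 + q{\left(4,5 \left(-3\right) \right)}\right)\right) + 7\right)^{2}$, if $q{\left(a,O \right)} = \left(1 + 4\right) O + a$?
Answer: $2396304$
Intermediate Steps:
$q{\left(a,O \right)} = a + 5 O$ ($q{\left(a,O \right)} = 5 O + a = a + 5 O$)
$\left(\left(56 + \left(-15 + 0^{2}\right) \left(-28 + q{\left(4,5 \left(-3\right) \right)}\right)\right) + 7\right)^{2} = \left(\left(56 + \left(-15 + 0^{2}\right) \left(-28 + \left(4 + 5 \cdot 5 \left(-3\right)\right)\right)\right) + 7\right)^{2} = \left(\left(56 + \left(-15 + 0\right) \left(-28 + \left(4 + 5 \left(-15\right)\right)\right)\right) + 7\right)^{2} = \left(\left(56 - 15 \left(-28 + \left(4 - 75\right)\right)\right) + 7\right)^{2} = \left(\left(56 - 15 \left(-28 - 71\right)\right) + 7\right)^{2} = \left(\left(56 - -1485\right) + 7\right)^{2} = \left(\left(56 + 1485\right) + 7\right)^{2} = \left(1541 + 7\right)^{2} = 1548^{2} = 2396304$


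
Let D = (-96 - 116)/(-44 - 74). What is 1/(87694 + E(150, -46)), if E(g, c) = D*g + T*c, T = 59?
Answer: 59/5029720 ≈ 1.1730e-5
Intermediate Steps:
D = 106/59 (D = -212/(-118) = -212*(-1/118) = 106/59 ≈ 1.7966)
E(g, c) = 59*c + 106*g/59 (E(g, c) = 106*g/59 + 59*c = 59*c + 106*g/59)
1/(87694 + E(150, -46)) = 1/(87694 + (59*(-46) + (106/59)*150)) = 1/(87694 + (-2714 + 15900/59)) = 1/(87694 - 144226/59) = 1/(5029720/59) = 59/5029720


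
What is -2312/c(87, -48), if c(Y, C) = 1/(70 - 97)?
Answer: 62424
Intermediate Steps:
c(Y, C) = -1/27 (c(Y, C) = 1/(-27) = -1/27)
-2312/c(87, -48) = -2312/(-1/27) = -2312*(-27) = 62424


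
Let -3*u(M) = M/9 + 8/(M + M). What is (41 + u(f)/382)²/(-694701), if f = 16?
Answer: -2860911764929/1182421072316736 ≈ -0.0024195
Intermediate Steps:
u(M) = -4/(3*M) - M/27 (u(M) = -(M/9 + 8/(M + M))/3 = -(M*(⅑) + 8/((2*M)))/3 = -(M/9 + 8*(1/(2*M)))/3 = -(M/9 + 4/M)/3 = -(4/M + M/9)/3 = -4/(3*M) - M/27)
(41 + u(f)/382)²/(-694701) = (41 + ((1/27)*(-36 - 1*16²)/16)/382)²/(-694701) = (41 + ((1/27)*(1/16)*(-36 - 1*256))*(1/382))²*(-1/694701) = (41 + ((1/27)*(1/16)*(-36 - 256))*(1/382))²*(-1/694701) = (41 + ((1/27)*(1/16)*(-292))*(1/382))²*(-1/694701) = (41 - 73/108*1/382)²*(-1/694701) = (41 - 73/41256)²*(-1/694701) = (1691423/41256)²*(-1/694701) = (2860911764929/1702057536)*(-1/694701) = -2860911764929/1182421072316736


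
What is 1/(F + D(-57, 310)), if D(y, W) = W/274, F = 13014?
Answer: 137/1783073 ≈ 7.6834e-5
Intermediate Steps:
D(y, W) = W/274 (D(y, W) = W*(1/274) = W/274)
1/(F + D(-57, 310)) = 1/(13014 + (1/274)*310) = 1/(13014 + 155/137) = 1/(1783073/137) = 137/1783073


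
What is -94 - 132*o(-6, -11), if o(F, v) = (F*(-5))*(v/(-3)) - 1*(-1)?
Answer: -14746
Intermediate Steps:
o(F, v) = 1 + 5*F*v/3 (o(F, v) = (-5*F)*(v*(-1/3)) + 1 = (-5*F)*(-v/3) + 1 = 5*F*v/3 + 1 = 1 + 5*F*v/3)
-94 - 132*o(-6, -11) = -94 - 132*(1 + (5/3)*(-6)*(-11)) = -94 - 132*(1 + 110) = -94 - 132*111 = -94 - 14652 = -14746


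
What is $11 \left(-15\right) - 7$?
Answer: $-172$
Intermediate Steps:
$11 \left(-15\right) - 7 = -165 - 7 = -172$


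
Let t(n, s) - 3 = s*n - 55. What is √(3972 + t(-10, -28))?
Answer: 10*√42 ≈ 64.807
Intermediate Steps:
t(n, s) = -52 + n*s (t(n, s) = 3 + (s*n - 55) = 3 + (n*s - 55) = 3 + (-55 + n*s) = -52 + n*s)
√(3972 + t(-10, -28)) = √(3972 + (-52 - 10*(-28))) = √(3972 + (-52 + 280)) = √(3972 + 228) = √4200 = 10*√42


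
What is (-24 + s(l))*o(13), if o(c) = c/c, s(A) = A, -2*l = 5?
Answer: -53/2 ≈ -26.500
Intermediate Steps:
l = -5/2 (l = -½*5 = -5/2 ≈ -2.5000)
o(c) = 1
(-24 + s(l))*o(13) = (-24 - 5/2)*1 = -53/2*1 = -53/2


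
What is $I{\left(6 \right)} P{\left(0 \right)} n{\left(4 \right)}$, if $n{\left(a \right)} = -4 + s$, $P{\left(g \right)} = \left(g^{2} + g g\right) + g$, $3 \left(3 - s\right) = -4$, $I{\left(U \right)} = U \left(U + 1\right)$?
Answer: $0$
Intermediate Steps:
$I{\left(U \right)} = U \left(1 + U\right)$
$s = \frac{13}{3}$ ($s = 3 - - \frac{4}{3} = 3 + \frac{4}{3} = \frac{13}{3} \approx 4.3333$)
$P{\left(g \right)} = g + 2 g^{2}$ ($P{\left(g \right)} = \left(g^{2} + g^{2}\right) + g = 2 g^{2} + g = g + 2 g^{2}$)
$n{\left(a \right)} = \frac{1}{3}$ ($n{\left(a \right)} = -4 + \frac{13}{3} = \frac{1}{3}$)
$I{\left(6 \right)} P{\left(0 \right)} n{\left(4 \right)} = 6 \left(1 + 6\right) 0 \left(1 + 2 \cdot 0\right) \frac{1}{3} = 6 \cdot 7 \cdot 0 \left(1 + 0\right) \frac{1}{3} = 42 \cdot 0 \cdot 1 \cdot \frac{1}{3} = 42 \cdot 0 \cdot \frac{1}{3} = 0 \cdot \frac{1}{3} = 0$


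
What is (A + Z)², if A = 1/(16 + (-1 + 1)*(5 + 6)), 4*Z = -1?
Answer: 9/256 ≈ 0.035156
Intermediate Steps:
Z = -¼ (Z = (¼)*(-1) = -¼ ≈ -0.25000)
A = 1/16 (A = 1/(16 + 0*11) = 1/(16 + 0) = 1/16 ≈ 0.062500)
(A + Z)² = (1/16 - ¼)² = (-3/16)² = 9/256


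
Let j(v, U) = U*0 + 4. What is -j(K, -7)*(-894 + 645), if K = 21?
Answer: 996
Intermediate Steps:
j(v, U) = 4 (j(v, U) = 0 + 4 = 4)
-j(K, -7)*(-894 + 645) = -4*(-894 + 645) = -4*(-249) = -1*(-996) = 996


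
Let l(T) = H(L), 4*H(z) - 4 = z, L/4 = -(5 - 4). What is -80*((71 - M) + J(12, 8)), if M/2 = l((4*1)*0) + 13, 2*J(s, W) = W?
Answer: -3920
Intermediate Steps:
L = -4 (L = 4*(-(5 - 4)) = 4*(-1*1) = 4*(-1) = -4)
J(s, W) = W/2
H(z) = 1 + z/4
l(T) = 0 (l(T) = 1 + (¼)*(-4) = 1 - 1 = 0)
M = 26 (M = 2*(0 + 13) = 2*13 = 26)
-80*((71 - M) + J(12, 8)) = -80*((71 - 1*26) + (½)*8) = -80*((71 - 26) + 4) = -80*(45 + 4) = -80*49 = -3920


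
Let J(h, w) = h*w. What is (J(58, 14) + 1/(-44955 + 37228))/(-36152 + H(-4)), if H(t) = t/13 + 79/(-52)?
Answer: -29660436/1320613843 ≈ -0.022460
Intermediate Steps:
H(t) = -79/52 + t/13 (H(t) = t*(1/13) + 79*(-1/52) = t/13 - 79/52 = -79/52 + t/13)
(J(58, 14) + 1/(-44955 + 37228))/(-36152 + H(-4)) = (58*14 + 1/(-44955 + 37228))/(-36152 + (-79/52 + (1/13)*(-4))) = (812 + 1/(-7727))/(-36152 + (-79/52 - 4/13)) = (812 - 1/7727)/(-36152 - 95/52) = 6274323/(7727*(-1879999/52)) = (6274323/7727)*(-52/1879999) = -29660436/1320613843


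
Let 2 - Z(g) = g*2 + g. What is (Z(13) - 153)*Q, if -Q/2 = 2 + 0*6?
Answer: 760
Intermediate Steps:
Z(g) = 2 - 3*g (Z(g) = 2 - (g*2 + g) = 2 - (2*g + g) = 2 - 3*g)
Q = -4 (Q = -2*(2 + 0*6) = -2*(2 + 0) = -2*2 = -4)
(Z(13) - 153)*Q = ((2 - 3*13) - 153)*(-4) = ((2 - 39) - 153)*(-4) = (-37 - 153)*(-4) = -190*(-4) = 760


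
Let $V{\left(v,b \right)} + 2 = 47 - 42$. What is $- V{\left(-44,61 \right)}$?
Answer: $-3$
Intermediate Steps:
$V{\left(v,b \right)} = 3$ ($V{\left(v,b \right)} = -2 + \left(47 - 42\right) = -2 + 5 = 3$)
$- V{\left(-44,61 \right)} = \left(-1\right) 3 = -3$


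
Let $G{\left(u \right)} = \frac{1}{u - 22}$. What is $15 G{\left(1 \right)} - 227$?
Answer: $- \frac{1594}{7} \approx -227.71$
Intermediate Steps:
$G{\left(u \right)} = \frac{1}{-22 + u}$
$15 G{\left(1 \right)} - 227 = \frac{15}{-22 + 1} - 227 = \frac{15}{-21} - 227 = 15 \left(- \frac{1}{21}\right) - 227 = - \frac{5}{7} - 227 = - \frac{1594}{7}$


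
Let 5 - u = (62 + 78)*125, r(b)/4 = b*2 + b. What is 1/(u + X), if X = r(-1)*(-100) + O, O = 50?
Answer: -1/16245 ≈ -6.1557e-5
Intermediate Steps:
r(b) = 12*b (r(b) = 4*(b*2 + b) = 4*(2*b + b) = 4*(3*b) = 12*b)
X = 1250 (X = (12*(-1))*(-100) + 50 = -12*(-100) + 50 = 1200 + 50 = 1250)
u = -17495 (u = 5 - (62 + 78)*125 = 5 - 140*125 = 5 - 1*17500 = 5 - 17500 = -17495)
1/(u + X) = 1/(-17495 + 1250) = 1/(-16245) = -1/16245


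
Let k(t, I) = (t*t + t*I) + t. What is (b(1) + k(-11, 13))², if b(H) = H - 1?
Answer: 1089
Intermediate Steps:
b(H) = -1 + H
k(t, I) = t + t² + I*t (k(t, I) = (t² + I*t) + t = t + t² + I*t)
(b(1) + k(-11, 13))² = ((-1 + 1) - 11*(1 + 13 - 11))² = (0 - 11*3)² = (0 - 33)² = (-33)² = 1089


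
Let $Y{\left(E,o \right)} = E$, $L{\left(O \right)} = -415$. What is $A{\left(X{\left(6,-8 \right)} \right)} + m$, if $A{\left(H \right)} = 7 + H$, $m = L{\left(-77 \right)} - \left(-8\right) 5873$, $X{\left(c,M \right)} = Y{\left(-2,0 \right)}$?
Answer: $46574$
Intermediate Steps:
$X{\left(c,M \right)} = -2$
$m = 46569$ ($m = -415 - \left(-8\right) 5873 = -415 - -46984 = -415 + 46984 = 46569$)
$A{\left(X{\left(6,-8 \right)} \right)} + m = \left(7 - 2\right) + 46569 = 5 + 46569 = 46574$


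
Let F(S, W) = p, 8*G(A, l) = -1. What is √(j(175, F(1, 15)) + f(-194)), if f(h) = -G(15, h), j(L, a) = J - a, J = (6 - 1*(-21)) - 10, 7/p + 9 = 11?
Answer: √218/4 ≈ 3.6912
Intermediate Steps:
p = 7/2 (p = 7/(-9 + 11) = 7/2 ≈ 3.5000)
G(A, l) = -⅛ (G(A, l) = (⅛)*(-1) = -⅛)
F(S, W) = 7/2
J = 17 (J = (6 + 21) - 10 = 27 - 10 = 17)
j(L, a) = 17 - a
f(h) = ⅛ (f(h) = -1*(-⅛) = ⅛)
√(j(175, F(1, 15)) + f(-194)) = √((17 - 1*7/2) + ⅛) = √((17 - 7/2) + ⅛) = √(27/2 + ⅛) = √(109/8) = √218/4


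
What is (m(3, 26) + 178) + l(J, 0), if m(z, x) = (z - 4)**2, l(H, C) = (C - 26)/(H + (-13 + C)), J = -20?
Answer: 5933/33 ≈ 179.79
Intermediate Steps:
l(H, C) = (-26 + C)/(-13 + C + H)
m(z, x) = (-4 + z)**2
(m(3, 26) + 178) + l(J, 0) = ((-4 + 3)**2 + 178) + (-26 + 0)/(-13 + 0 - 20) = ((-1)**2 + 178) - 26/(-33) = (1 + 178) - 1/33*(-26) = 179 + 26/33 = 5933/33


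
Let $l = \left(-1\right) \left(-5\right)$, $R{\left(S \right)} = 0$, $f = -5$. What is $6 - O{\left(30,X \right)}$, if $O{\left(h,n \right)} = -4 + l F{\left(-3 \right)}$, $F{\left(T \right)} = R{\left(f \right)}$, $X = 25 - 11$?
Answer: $10$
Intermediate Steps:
$X = 14$ ($X = 25 - 11 = 14$)
$F{\left(T \right)} = 0$
$l = 5$
$O{\left(h,n \right)} = -4$ ($O{\left(h,n \right)} = -4 + 5 \cdot 0 = -4 + 0 = -4$)
$6 - O{\left(30,X \right)} = 6 - -4 = 6 + 4 = 10$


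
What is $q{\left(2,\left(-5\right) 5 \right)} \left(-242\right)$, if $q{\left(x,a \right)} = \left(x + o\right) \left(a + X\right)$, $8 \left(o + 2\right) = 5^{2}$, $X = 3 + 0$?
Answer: $\frac{33275}{2} \approx 16638.0$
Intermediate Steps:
$X = 3$
$o = \frac{9}{8}$ ($o = -2 + \frac{5^{2}}{8} = -2 + \frac{1}{8} \cdot 25 = -2 + \frac{25}{8} = \frac{9}{8} \approx 1.125$)
$q{\left(x,a \right)} = \left(3 + a\right) \left(\frac{9}{8} + x\right)$ ($q{\left(x,a \right)} = \left(x + \frac{9}{8}\right) \left(a + 3\right) = \left(\frac{9}{8} + x\right) \left(3 + a\right) = \left(3 + a\right) \left(\frac{9}{8} + x\right)$)
$q{\left(2,\left(-5\right) 5 \right)} \left(-242\right) = \left(\frac{27}{8} + 3 \cdot 2 + \frac{9 \left(\left(-5\right) 5\right)}{8} + \left(-5\right) 5 \cdot 2\right) \left(-242\right) = \left(\frac{27}{8} + 6 + \frac{9}{8} \left(-25\right) - 50\right) \left(-242\right) = \left(\frac{27}{8} + 6 - \frac{225}{8} - 50\right) \left(-242\right) = \left(- \frac{275}{4}\right) \left(-242\right) = \frac{33275}{2}$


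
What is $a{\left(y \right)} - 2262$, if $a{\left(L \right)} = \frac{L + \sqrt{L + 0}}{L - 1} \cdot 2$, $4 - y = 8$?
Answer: $- \frac{11302}{5} - \frac{4 i}{5} \approx -2260.4 - 0.8 i$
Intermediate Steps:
$y = -4$ ($y = 4 - 8 = -4$)
$a{\left(L \right)} = \frac{2 \left(L + \sqrt{L}\right)}{-1 + L}$ ($a{\left(L \right)} = \frac{L + \sqrt{L}}{-1 + L} 2 = \frac{2 \left(L + \sqrt{L}\right)}{-1 + L}$)
$a{\left(y \right)} - 2262 = \frac{2 \left(-4 + \sqrt{-4}\right)}{-1 - 4} - 2262 = \frac{2 \left(-4 + 2 i\right)}{-5} - 2262 = 2 \left(- \frac{1}{5}\right) \left(-4 + 2 i\right) - 2262 = \left(\frac{8}{5} - \frac{4 i}{5}\right) - 2262 = - \frac{11302}{5} - \frac{4 i}{5}$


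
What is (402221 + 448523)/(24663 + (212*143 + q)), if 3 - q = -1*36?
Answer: 425372/27509 ≈ 15.463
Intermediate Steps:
q = 39 (q = 3 - (-1)*36 = 3 - 1*(-36) = 3 + 36 = 39)
(402221 + 448523)/(24663 + (212*143 + q)) = (402221 + 448523)/(24663 + (212*143 + 39)) = 850744/(24663 + (30316 + 39)) = 850744/(24663 + 30355) = 850744/55018 = 850744*(1/55018) = 425372/27509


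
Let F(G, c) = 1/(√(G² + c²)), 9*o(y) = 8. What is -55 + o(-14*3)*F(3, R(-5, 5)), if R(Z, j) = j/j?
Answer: -55 + 4*√10/45 ≈ -54.719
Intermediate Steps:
R(Z, j) = 1
o(y) = 8/9 (o(y) = (⅑)*8 = 8/9)
F(G, c) = (G² + c²)^(-½)
-55 + o(-14*3)*F(3, R(-5, 5)) = -55 + 8/(9*√(3² + 1²)) = -55 + 8/(9*√(9 + 1)) = -55 + 8/(9*√10) = -55 + 8*(√10/10)/9 = -55 + 4*√10/45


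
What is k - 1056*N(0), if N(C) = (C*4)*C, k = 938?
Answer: 938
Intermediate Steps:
N(C) = 4*C² (N(C) = (4*C)*C = 4*C²)
k - 1056*N(0) = 938 - 4224*0² = 938 - 4224*0 = 938 - 1056*0 = 938 + 0 = 938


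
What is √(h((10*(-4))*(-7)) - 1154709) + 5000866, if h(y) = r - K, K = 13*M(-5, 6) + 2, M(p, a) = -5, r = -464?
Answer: 5000866 + I*√1155110 ≈ 5.0009e+6 + 1074.8*I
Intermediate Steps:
K = -63 (K = 13*(-5) + 2 = -65 + 2 = -63)
h(y) = -401 (h(y) = -464 - 1*(-63) = -464 + 63 = -401)
√(h((10*(-4))*(-7)) - 1154709) + 5000866 = √(-401 - 1154709) + 5000866 = √(-1155110) + 5000866 = I*√1155110 + 5000866 = 5000866 + I*√1155110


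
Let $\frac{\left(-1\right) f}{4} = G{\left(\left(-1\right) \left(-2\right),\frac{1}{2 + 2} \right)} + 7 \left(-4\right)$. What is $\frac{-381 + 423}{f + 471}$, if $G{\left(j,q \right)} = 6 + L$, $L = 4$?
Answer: $\frac{14}{181} \approx 0.077348$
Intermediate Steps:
$G{\left(j,q \right)} = 10$ ($G{\left(j,q \right)} = 6 + 4 = 10$)
$f = 72$ ($f = - 4 \left(10 + 7 \left(-4\right)\right) = - 4 \left(10 - 28\right) = \left(-4\right) \left(-18\right) = 72$)
$\frac{-381 + 423}{f + 471} = \frac{-381 + 423}{72 + 471} = \frac{42}{543} = 42 \cdot \frac{1}{543} = \frac{14}{181}$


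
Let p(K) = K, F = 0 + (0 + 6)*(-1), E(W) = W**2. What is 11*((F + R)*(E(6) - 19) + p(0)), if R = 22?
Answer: 2992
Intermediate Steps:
F = -6 (F = 0 + 6*(-1) = 0 - 6 = -6)
11*((F + R)*(E(6) - 19) + p(0)) = 11*((-6 + 22)*(6**2 - 19) + 0) = 11*(16*(36 - 19) + 0) = 11*(16*17 + 0) = 11*(272 + 0) = 11*272 = 2992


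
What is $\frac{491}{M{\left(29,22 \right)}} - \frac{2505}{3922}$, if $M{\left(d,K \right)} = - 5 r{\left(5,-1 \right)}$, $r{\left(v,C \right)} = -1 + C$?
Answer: $\frac{475163}{9805} \approx 48.461$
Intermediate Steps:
$M{\left(d,K \right)} = 10$ ($M{\left(d,K \right)} = - 5 \left(-1 - 1\right) = \left(-5\right) \left(-2\right) = 10$)
$\frac{491}{M{\left(29,22 \right)}} - \frac{2505}{3922} = \frac{491}{10} - \frac{2505}{3922} = \frac{475163}{9805}$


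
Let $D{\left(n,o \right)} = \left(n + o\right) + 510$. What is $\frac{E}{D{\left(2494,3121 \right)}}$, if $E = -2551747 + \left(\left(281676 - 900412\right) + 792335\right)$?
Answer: $- \frac{2378148}{6125} \approx -388.27$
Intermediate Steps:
$D{\left(n,o \right)} = 510 + n + o$
$E = -2378148$ ($E = -2551747 + \left(-618736 + 792335\right) = -2551747 + 173599 = -2378148$)
$\frac{E}{D{\left(2494,3121 \right)}} = - \frac{2378148}{510 + 2494 + 3121} = - \frac{2378148}{6125}$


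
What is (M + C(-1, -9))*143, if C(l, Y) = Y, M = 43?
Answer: 4862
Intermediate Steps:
(M + C(-1, -9))*143 = (43 - 9)*143 = 34*143 = 4862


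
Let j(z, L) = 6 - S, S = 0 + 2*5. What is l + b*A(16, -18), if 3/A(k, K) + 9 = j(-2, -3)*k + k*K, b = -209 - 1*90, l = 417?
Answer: 151434/361 ≈ 419.48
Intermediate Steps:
S = 10 (S = 0 + 10 = 10)
b = -299 (b = -209 - 90 = -299)
j(z, L) = -4 (j(z, L) = 6 - 1*10 = 6 - 10 = -4)
A(k, K) = 3/(-9 - 4*k + K*k) (A(k, K) = 3/(-9 + (-4*k + k*K)) = 3/(-9 + (-4*k + K*k)) = 3/(-9 - 4*k + K*k))
l + b*A(16, -18) = 417 - 897/(-9 - 4*16 - 18*16) = 417 - 897/(-9 - 64 - 288) = 417 - 897/(-361) = 417 - 897*(-1)/361 = 417 - 299*(-3/361) = 417 + 897/361 = 151434/361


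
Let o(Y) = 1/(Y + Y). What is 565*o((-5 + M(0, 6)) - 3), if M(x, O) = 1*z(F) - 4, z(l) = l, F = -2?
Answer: -565/28 ≈ -20.179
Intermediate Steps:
M(x, O) = -6 (M(x, O) = 1*(-2) - 4 = -2 - 4 = -6)
o(Y) = 1/(2*Y)
565*o((-5 + M(0, 6)) - 3) = 565*(1/(2*((-5 - 6) - 3))) = 565*(1/(2*(-11 - 3))) = 565*((½)/(-14)) = 565*((½)*(-1/14)) = 565*(-1/28) = -565/28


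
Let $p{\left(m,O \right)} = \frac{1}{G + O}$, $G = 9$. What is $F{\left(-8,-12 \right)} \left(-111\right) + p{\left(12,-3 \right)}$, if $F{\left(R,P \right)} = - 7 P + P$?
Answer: $- \frac{47951}{6} \approx -7991.8$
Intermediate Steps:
$F{\left(R,P \right)} = - 6 P$
$p{\left(m,O \right)} = \frac{1}{9 + O}$
$F{\left(-8,-12 \right)} \left(-111\right) + p{\left(12,-3 \right)} = \left(-6\right) \left(-12\right) \left(-111\right) + \frac{1}{9 - 3} = 72 \left(-111\right) + \frac{1}{6} = -7992 + \frac{1}{6} = - \frac{47951}{6}$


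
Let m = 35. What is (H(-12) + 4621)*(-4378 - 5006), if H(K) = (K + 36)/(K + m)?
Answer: -43373256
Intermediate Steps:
H(K) = (36 + K)/(35 + K) (H(K) = (K + 36)/(K + 35) = (36 + K)/(35 + K))
(H(-12) + 4621)*(-4378 - 5006) = ((36 - 12)/(35 - 12) + 4621)*(-4378 - 5006) = (24/23 + 4621)*(-9384) = (106307/23)*(-9384) = -43373256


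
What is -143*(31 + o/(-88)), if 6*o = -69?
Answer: -71227/16 ≈ -4451.7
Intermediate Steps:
o = -23/2 (o = (⅙)*(-69) = -23/2 ≈ -11.500)
-143*(31 + o/(-88)) = -143*(31 - 23/2/(-88)) = -143*(31 - 23/2*(-1/88)) = -143*(31 + 23/176) = -143*5479/176 = -71227/16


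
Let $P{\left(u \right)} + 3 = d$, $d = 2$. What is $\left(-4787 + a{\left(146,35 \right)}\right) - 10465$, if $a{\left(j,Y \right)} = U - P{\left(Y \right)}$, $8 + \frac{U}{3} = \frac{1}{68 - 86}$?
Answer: $- \frac{91651}{6} \approx -15275.0$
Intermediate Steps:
$U = - \frac{145}{6}$ ($U = -24 + \frac{3}{68 - 86} = -24 + \frac{3}{-18} = -24 + 3 \left(- \frac{1}{18}\right) = -24 - \frac{1}{6} = - \frac{145}{6} \approx -24.167$)
$P{\left(u \right)} = -1$ ($P{\left(u \right)} = -3 + 2 = -1$)
$a{\left(j,Y \right)} = - \frac{139}{6}$ ($a{\left(j,Y \right)} = - \frac{145}{6} - -1 = - \frac{145}{6} + 1 = - \frac{139}{6}$)
$\left(-4787 + a{\left(146,35 \right)}\right) - 10465 = \left(-4787 - \frac{139}{6}\right) - 10465 = - \frac{28861}{6} - 10465 = - \frac{91651}{6}$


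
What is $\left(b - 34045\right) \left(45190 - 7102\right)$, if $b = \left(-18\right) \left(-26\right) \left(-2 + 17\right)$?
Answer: $-1029328200$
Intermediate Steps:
$b = 7020$ ($b = 468 \cdot 15 = 7020$)
$\left(b - 34045\right) \left(45190 - 7102\right) = \left(7020 - 34045\right) \left(45190 - 7102\right) = \left(-27025\right) 38088 = -1029328200$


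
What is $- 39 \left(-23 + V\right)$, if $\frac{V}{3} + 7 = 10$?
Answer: $546$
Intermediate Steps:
$V = 9$ ($V = -21 + 3 \cdot 10 = -21 + 30 = 9$)
$- 39 \left(-23 + V\right) = - 39 \left(-23 + 9\right) = \left(-39\right) \left(-14\right) = 546$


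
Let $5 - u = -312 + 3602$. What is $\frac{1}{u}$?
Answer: $- \frac{1}{3285} \approx -0.00030441$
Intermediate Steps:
$u = -3285$ ($u = 5 - \left(-312 + 3602\right) = 5 - 3290 = -3285$)
$\frac{1}{u} = \frac{1}{-3285} = - \frac{1}{3285}$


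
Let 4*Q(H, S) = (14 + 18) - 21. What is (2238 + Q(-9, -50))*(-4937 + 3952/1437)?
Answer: -63552303871/5748 ≈ -1.1056e+7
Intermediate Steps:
Q(H, S) = 11/4 (Q(H, S) = ((14 + 18) - 21)/4 = (32 - 21)/4 = (1/4)*11 = 11/4)
(2238 + Q(-9, -50))*(-4937 + 3952/1437) = (2238 + 11/4)*(-4937 + 3952/1437) = 8963*(-4937 + 3952*(1/1437))/4 = 8963*(-4937 + 3952/1437)/4 = (8963/4)*(-7090517/1437) = -63552303871/5748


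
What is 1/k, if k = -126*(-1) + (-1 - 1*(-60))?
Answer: 1/185 ≈ 0.0054054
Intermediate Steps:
k = 185 (k = 126 + (-1 + 60) = 126 + 59 = 185)
1/k = 1/185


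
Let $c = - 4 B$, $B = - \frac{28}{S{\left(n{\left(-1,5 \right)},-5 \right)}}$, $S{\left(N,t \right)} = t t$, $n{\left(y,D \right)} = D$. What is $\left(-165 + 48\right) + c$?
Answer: $- \frac{2813}{25} \approx -112.52$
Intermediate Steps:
$S{\left(N,t \right)} = t^{2}$
$B = - \frac{28}{25}$ ($B = - \frac{28}{\left(-5\right)^{2}} = - \frac{28}{25} \approx -1.12$)
$c = \frac{112}{25}$ ($c = \left(-4\right) \left(- \frac{28}{25}\right) = \frac{112}{25} \approx 4.48$)
$\left(-165 + 48\right) + c = \left(-165 + 48\right) + \frac{112}{25} = -117 + \frac{112}{25} = - \frac{2813}{25}$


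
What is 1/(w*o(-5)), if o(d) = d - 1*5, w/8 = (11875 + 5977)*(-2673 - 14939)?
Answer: 1/25152753920 ≈ 3.9757e-11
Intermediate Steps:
w = -2515275392 (w = 8*((11875 + 5977)*(-2673 - 14939)) = 8*(17852*(-17612)) = 8*(-314409424) = -2515275392)
o(d) = -5 + d (o(d) = d - 5 = -5 + d)
1/(w*o(-5)) = 1/(-2515275392*(-5 - 5)) = 1/(-2515275392*(-10)) = 1/25152753920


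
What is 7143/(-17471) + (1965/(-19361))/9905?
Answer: -273970495266/670085197411 ≈ -0.40886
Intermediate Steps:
7143/(-17471) + (1965/(-19361))/9905 = 7143*(-1/17471) + (1965*(-1/19361))*(1/9905) = -7143/17471 - 1965/19361*1/9905 = -7143/17471 - 393/38354141 = -273970495266/670085197411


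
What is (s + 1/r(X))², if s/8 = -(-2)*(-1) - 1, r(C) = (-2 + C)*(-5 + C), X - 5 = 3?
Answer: 185761/324 ≈ 573.34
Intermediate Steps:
X = 8 (X = 5 + 3 = 8)
r(C) = (-5 + C)*(-2 + C)
s = -24 (s = 8*(-(-2)*(-1) - 1) = 8*(-2*1 - 1) = 8*(-2 - 1) = 8*(-3) = -24)
(s + 1/r(X))² = (-24 + 1/(10 + 8² - 7*8))² = (-24 + 1/(10 + 64 - 56))² = (-24 + 1/18)² = (-431/18)² = 185761/324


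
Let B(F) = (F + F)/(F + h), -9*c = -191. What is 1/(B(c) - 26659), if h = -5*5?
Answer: -17/453394 ≈ -3.7495e-5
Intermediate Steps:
c = 191/9 (c = -⅑*(-191) = 191/9 ≈ 21.222)
h = -25
B(F) = 2*F/(-25 + F) (B(F) = (F + F)/(F - 25) = (2*F)/(-25 + F) = 2*F/(-25 + F))
1/(B(c) - 26659) = 1/(2*(191/9)/(-25 + 191/9) - 26659) = 1/(2*(191/9)/(-34/9) - 26659) = 1/(2*(191/9)*(-9/34) - 26659) = 1/(-191/17 - 26659) = 1/(-453394/17) = -17/453394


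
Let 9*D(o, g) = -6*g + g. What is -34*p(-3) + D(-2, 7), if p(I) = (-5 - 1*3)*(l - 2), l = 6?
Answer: 9757/9 ≈ 1084.1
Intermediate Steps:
p(I) = -32 (p(I) = (-5 - 1*3)*(6 - 2) = (-5 - 3)*4 = -8*4 = -32)
D(o, g) = -5*g/9 (D(o, g) = (-6*g + g)/9 = (-5*g)/9 = -5*g/9)
-34*p(-3) + D(-2, 7) = -34*(-32) - 5/9*7 = 1088 - 35/9 = 9757/9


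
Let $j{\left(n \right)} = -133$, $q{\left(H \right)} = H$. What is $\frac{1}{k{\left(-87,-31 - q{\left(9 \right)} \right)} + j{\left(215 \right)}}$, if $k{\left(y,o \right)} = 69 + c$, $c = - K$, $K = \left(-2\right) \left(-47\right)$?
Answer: $- \frac{1}{158} \approx -0.0063291$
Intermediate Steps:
$K = 94$
$c = -94$ ($c = \left(-1\right) 94 = -94$)
$k{\left(y,o \right)} = -25$ ($k{\left(y,o \right)} = 69 - 94 = -25$)
$\frac{1}{k{\left(-87,-31 - q{\left(9 \right)} \right)} + j{\left(215 \right)}} = \frac{1}{-25 - 133} = \frac{1}{-158} = - \frac{1}{158}$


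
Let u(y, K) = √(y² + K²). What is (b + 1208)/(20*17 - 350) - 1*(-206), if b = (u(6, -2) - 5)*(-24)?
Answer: 366/5 + 24*√10/5 ≈ 88.379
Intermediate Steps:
u(y, K) = √(K² + y²)
b = 120 - 48*√10 (b = (√((-2)² + 6²) - 5)*(-24) = (√(4 + 36) - 5)*(-24) = (√40 - 5)*(-24) = (2*√10 - 5)*(-24) = (-5 + 2*√10)*(-24) = 120 - 48*√10 ≈ -31.789)
(b + 1208)/(20*17 - 350) - 1*(-206) = ((120 - 48*√10) + 1208)/(20*17 - 350) - 1*(-206) = (1328 - 48*√10)/(340 - 350) + 206 = (1328 - 48*√10)/(-10) + 206 = (1328 - 48*√10)*(-⅒) + 206 = (-664/5 + 24*√10/5) + 206 = 366/5 + 24*√10/5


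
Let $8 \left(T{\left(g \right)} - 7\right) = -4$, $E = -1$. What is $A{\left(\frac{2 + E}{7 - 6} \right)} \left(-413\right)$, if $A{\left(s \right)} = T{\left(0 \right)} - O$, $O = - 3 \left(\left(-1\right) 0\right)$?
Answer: $- \frac{5369}{2} \approx -2684.5$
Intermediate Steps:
$T{\left(g \right)} = \frac{13}{2}$ ($T{\left(g \right)} = 7 + \frac{1}{8} \left(-4\right) = 7 - \frac{1}{2} = \frac{13}{2}$)
$O = 0$ ($O = \left(-3\right) 0 = 0$)
$A{\left(s \right)} = \frac{13}{2}$ ($A{\left(s \right)} = \frac{13}{2} - 0 = \frac{13}{2} + 0 = \frac{13}{2}$)
$A{\left(\frac{2 + E}{7 - 6} \right)} \left(-413\right) = \frac{13}{2} \left(-413\right) = - \frac{5369}{2}$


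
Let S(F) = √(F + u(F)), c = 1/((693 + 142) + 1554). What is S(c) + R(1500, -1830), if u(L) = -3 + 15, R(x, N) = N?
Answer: -1830 + √68490241/2389 ≈ -1826.5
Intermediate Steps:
u(L) = 12
c = 1/2389 (c = 1/(835 + 1554) = 1/2389 ≈ 0.00041859)
S(F) = √(12 + F) (S(F) = √(F + 12) = √(12 + F))
S(c) + R(1500, -1830) = √(12 + 1/2389) - 1830 = √(28669/2389) - 1830 = √68490241/2389 - 1830 = -1830 + √68490241/2389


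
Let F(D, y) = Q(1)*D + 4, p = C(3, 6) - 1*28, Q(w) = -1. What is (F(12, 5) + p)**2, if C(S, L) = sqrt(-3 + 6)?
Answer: (36 - sqrt(3))**2 ≈ 1174.3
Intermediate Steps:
C(S, L) = sqrt(3)
p = -28 + sqrt(3) (p = sqrt(3) - 1*28 = sqrt(3) - 28 = -28 + sqrt(3) ≈ -26.268)
F(D, y) = 4 - D (F(D, y) = -D + 4 = 4 - D)
(F(12, 5) + p)**2 = ((4 - 1*12) + (-28 + sqrt(3)))**2 = ((4 - 12) + (-28 + sqrt(3)))**2 = (-8 + (-28 + sqrt(3)))**2 = (-36 + sqrt(3))**2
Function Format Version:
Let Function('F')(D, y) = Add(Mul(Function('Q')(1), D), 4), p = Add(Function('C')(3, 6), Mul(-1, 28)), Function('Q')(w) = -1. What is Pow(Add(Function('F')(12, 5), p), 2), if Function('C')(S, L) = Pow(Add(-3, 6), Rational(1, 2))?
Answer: Pow(Add(36, Mul(-1, Pow(3, Rational(1, 2)))), 2) ≈ 1174.3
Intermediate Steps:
Function('C')(S, L) = Pow(3, Rational(1, 2))
p = Add(-28, Pow(3, Rational(1, 2))) (p = Add(Pow(3, Rational(1, 2)), Mul(-1, 28)) = Add(Pow(3, Rational(1, 2)), -28) = Add(-28, Pow(3, Rational(1, 2))) ≈ -26.268)
Function('F')(D, y) = Add(4, Mul(-1, D)) (Function('F')(D, y) = Add(Mul(-1, D), 4) = Add(4, Mul(-1, D)))
Pow(Add(Function('F')(12, 5), p), 2) = Pow(Add(Add(4, Mul(-1, 12)), Add(-28, Pow(3, Rational(1, 2)))), 2) = Pow(Add(Add(4, -12), Add(-28, Pow(3, Rational(1, 2)))), 2) = Pow(Add(-8, Add(-28, Pow(3, Rational(1, 2)))), 2) = Pow(Add(-36, Pow(3, Rational(1, 2))), 2)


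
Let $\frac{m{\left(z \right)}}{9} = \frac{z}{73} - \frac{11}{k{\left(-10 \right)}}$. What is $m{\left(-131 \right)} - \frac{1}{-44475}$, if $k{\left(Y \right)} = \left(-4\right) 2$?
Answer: $- \frac{98066791}{25973400} \approx -3.7757$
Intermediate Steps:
$k{\left(Y \right)} = -8$
$m{\left(z \right)} = \frac{99}{8} + \frac{9 z}{73}$ ($m{\left(z \right)} = 9 \left(\frac{z}{73} - \frac{11}{-8}\right) = 9 \left(z \frac{1}{73} - - \frac{11}{8}\right) = 9 \left(\frac{z}{73} + \frac{11}{8}\right) = 9 \left(\frac{11}{8} + \frac{z}{73}\right) = \frac{99}{8} + \frac{9 z}{73}$)
$m{\left(-131 \right)} - \frac{1}{-44475} = \left(\frac{99}{8} + \frac{9}{73} \left(-131\right)\right) - \frac{1}{-44475} = \left(\frac{99}{8} - \frac{1179}{73}\right) - - \frac{1}{44475} = - \frac{2205}{584} + \frac{1}{44475} = - \frac{98066791}{25973400}$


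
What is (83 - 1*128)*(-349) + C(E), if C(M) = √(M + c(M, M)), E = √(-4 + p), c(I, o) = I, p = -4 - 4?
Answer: 15705 + 2*3^(¼)*√I ≈ 15707.0 + 1.8612*I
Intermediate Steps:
p = -8
E = 2*I*√3 (E = √(-4 - 8) = √(-12) = 2*I*√3 ≈ 3.4641*I)
C(M) = √2*√M (C(M) = √(M + M) = √(2*M) = √2*√M)
(83 - 1*128)*(-349) + C(E) = (83 - 1*128)*(-349) + √2*√(2*I*√3) = (83 - 128)*(-349) + √2*(√2*3^(¼)*√I) = -45*(-349) + 2*3^(¼)*√I = 15705 + 2*3^(¼)*√I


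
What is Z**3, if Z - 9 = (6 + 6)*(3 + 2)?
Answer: 328509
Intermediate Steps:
Z = 69 (Z = 9 + (6 + 6)*(3 + 2) = 9 + 12*5 = 9 + 60 = 69)
Z**3 = 69**3 = 328509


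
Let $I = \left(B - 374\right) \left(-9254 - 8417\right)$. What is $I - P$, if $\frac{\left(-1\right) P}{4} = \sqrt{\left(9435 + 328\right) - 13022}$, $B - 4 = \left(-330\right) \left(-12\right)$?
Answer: $-63438890 + 4 i \sqrt{3259} \approx -6.3439 \cdot 10^{7} + 228.35 i$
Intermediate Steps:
$B = 3964$ ($B = 4 - -3960 = 4 + 3960 = 3964$)
$P = - 4 i \sqrt{3259}$ ($P = - 4 \sqrt{\left(9435 + 328\right) - 13022} = - 4 \sqrt{9763 - 13022} = - 4 \sqrt{-3259} = - 4 i \sqrt{3259} \approx - 228.35 i$)
$I = -63438890$ ($I = \left(3964 - 374\right) \left(-9254 - 8417\right) = 3590 \left(-17671\right) = -63438890$)
$I - P = -63438890 - - 4 i \sqrt{3259} = -63438890 + 4 i \sqrt{3259}$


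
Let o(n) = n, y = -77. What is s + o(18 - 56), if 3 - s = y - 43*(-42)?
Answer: -1764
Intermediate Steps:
s = -1726 (s = 3 - (-77 - 43*(-42)) = 3 - (-77 + 1806) = 3 - 1*1729 = 3 - 1729 = -1726)
s + o(18 - 56) = -1726 + (18 - 56) = -1726 - 38 = -1764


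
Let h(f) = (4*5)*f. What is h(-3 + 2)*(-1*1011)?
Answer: 20220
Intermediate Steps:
h(f) = 20*f
h(-3 + 2)*(-1*1011) = (20*(-3 + 2))*(-1*1011) = (20*(-1))*(-1011) = -20*(-1011) = 20220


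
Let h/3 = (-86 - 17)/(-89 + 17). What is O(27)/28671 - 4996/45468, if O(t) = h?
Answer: -95363455/869075352 ≈ -0.10973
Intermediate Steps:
h = 103/24 (h = 3*((-86 - 17)/(-89 + 17)) = 3*(-103/(-72)) = 3*(-103*(-1/72)) = 3*(103/72) = 103/24 ≈ 4.2917)
O(t) = 103/24
O(27)/28671 - 4996/45468 = (103/24)/28671 - 4996/45468 = (103/24)*(1/28671) - 4996*1/45468 = 103/688104 - 1249/11367 = -95363455/869075352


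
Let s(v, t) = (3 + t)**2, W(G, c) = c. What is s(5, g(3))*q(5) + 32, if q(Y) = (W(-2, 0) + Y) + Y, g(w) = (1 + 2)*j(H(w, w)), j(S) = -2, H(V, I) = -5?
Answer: 122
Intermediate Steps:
g(w) = -6 (g(w) = (1 + 2)*(-2) = 3*(-2) = -6)
q(Y) = 2*Y (q(Y) = (0 + Y) + Y = Y + Y = 2*Y)
s(5, g(3))*q(5) + 32 = (3 - 6)**2*(2*5) + 32 = (-3)**2*10 + 32 = 9*10 + 32 = 90 + 32 = 122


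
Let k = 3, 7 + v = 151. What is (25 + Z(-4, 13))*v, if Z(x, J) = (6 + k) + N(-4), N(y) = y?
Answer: 4320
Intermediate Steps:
v = 144 (v = -7 + 151 = 144)
Z(x, J) = 5 (Z(x, J) = (6 + 3) - 4 = 9 - 4 = 5)
(25 + Z(-4, 13))*v = (25 + 5)*144 = 30*144 = 4320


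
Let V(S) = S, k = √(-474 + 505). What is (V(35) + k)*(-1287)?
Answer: -45045 - 1287*√31 ≈ -52211.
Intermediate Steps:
k = √31 ≈ 5.5678
(V(35) + k)*(-1287) = (35 + √31)*(-1287) = -45045 - 1287*√31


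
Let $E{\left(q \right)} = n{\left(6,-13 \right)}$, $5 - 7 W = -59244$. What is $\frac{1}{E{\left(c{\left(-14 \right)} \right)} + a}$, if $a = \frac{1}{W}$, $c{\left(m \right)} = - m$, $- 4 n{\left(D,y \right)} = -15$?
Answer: $\frac{236996}{888763} \approx 0.26666$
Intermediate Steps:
$W = \frac{59249}{7}$ ($W = \frac{5}{7} - - \frac{59244}{7} = \frac{5}{7} + \frac{59244}{7} = \frac{59249}{7} \approx 8464.1$)
$n{\left(D,y \right)} = \frac{15}{4}$ ($n{\left(D,y \right)} = \left(- \frac{1}{4}\right) \left(-15\right) = \frac{15}{4}$)
$E{\left(q \right)} = \frac{15}{4}$
$a = \frac{7}{59249}$ ($a = \frac{1}{\frac{59249}{7}} = \frac{7}{59249} \approx 0.00011815$)
$\frac{1}{E{\left(c{\left(-14 \right)} \right)} + a} = \frac{1}{\frac{15}{4} + \frac{7}{59249}} = \frac{1}{\frac{888763}{236996}} = \frac{236996}{888763}$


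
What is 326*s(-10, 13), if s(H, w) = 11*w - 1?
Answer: 46292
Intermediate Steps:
s(H, w) = -1 + 11*w
326*s(-10, 13) = 326*(-1 + 11*13) = 326*(-1 + 143) = 326*142 = 46292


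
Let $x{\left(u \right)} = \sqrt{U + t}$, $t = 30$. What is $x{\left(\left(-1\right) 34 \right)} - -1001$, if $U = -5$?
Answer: $1006$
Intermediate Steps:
$x{\left(u \right)} = 5$ ($x{\left(u \right)} = \sqrt{-5 + 30} = \sqrt{25} = 5$)
$x{\left(\left(-1\right) 34 \right)} - -1001 = 5 - -1001 = 5 + 1001 = 1006$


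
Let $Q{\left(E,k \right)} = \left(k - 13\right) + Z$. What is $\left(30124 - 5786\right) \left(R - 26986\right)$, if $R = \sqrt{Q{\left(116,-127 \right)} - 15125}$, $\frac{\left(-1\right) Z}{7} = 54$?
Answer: $-656785268 + 24338 i \sqrt{15643} \approx -6.5679 \cdot 10^{8} + 3.044 \cdot 10^{6} i$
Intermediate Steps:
$Z = -378$ ($Z = \left(-7\right) 54 = -378$)
$Q{\left(E,k \right)} = -391 + k$ ($Q{\left(E,k \right)} = \left(k - 13\right) - 378 = \left(-13 + k\right) - 378 = -391 + k$)
$R = i \sqrt{15643}$ ($R = \sqrt{\left(-391 - 127\right) - 15125} = \sqrt{-518 - 15125} = \sqrt{-15643} = i \sqrt{15643} \approx 125.07 i$)
$\left(30124 - 5786\right) \left(R - 26986\right) = \left(30124 - 5786\right) \left(i \sqrt{15643} - 26986\right) = 24338 \left(-26986 + i \sqrt{15643}\right) = -656785268 + 24338 i \sqrt{15643}$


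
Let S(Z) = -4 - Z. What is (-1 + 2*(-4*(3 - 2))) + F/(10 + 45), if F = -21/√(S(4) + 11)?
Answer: -9 - 7*√3/55 ≈ -9.2204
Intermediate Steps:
F = -7*√3 (F = -21/√((-4 - 1*4) + 11) = -21/√((-4 - 4) + 11) = -21/√(-8 + 11) = -21*√3/3 = -7*√3 ≈ -12.124)
(-1 + 2*(-4*(3 - 2))) + F/(10 + 45) = (-1 + 2*(-4*(3 - 2))) + (-7*√3)/(10 + 45) = (-1 + 2*(-4*1)) + (-7*√3)/55 = (-1 + 2*(-4)) + (-7*√3)/55 = (-1 - 8) - 7*√3/55 = -9 - 7*√3/55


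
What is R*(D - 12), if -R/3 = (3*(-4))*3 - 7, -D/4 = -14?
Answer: 5676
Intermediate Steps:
D = 56 (D = -4*(-14) = 56)
R = 129 (R = -3*((3*(-4))*3 - 7) = -3*(-12*3 - 7) = -3*(-36 - 7) = -3*(-43) = 129)
R*(D - 12) = 129*(56 - 12) = 129*44 = 5676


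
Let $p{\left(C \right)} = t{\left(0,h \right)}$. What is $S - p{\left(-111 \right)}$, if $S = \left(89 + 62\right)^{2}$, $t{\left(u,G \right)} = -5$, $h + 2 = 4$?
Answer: $22806$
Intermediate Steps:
$h = 2$ ($h = -2 + 4 = 2$)
$p{\left(C \right)} = -5$
$S = 22801$ ($S = 151^{2} = 22801$)
$S - p{\left(-111 \right)} = 22801 - -5 = 22801 + 5 = 22806$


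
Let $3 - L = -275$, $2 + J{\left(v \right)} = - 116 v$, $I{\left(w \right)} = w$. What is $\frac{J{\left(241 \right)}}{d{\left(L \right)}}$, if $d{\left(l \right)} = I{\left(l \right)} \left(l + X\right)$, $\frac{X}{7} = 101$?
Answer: $- \frac{13979}{136915} \approx -0.1021$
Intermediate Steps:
$X = 707$ ($X = 7 \cdot 101 = 707$)
$J{\left(v \right)} = -2 - 116 v$
$L = 278$ ($L = 3 - -275 = 3 + 275 = 278$)
$d{\left(l \right)} = l \left(707 + l\right)$ ($d{\left(l \right)} = l \left(l + 707\right) = l \left(707 + l\right)$)
$\frac{J{\left(241 \right)}}{d{\left(L \right)}} = \frac{-2 - 27956}{278 \left(707 + 278\right)} = \frac{-2 - 27956}{278 \cdot 985} = - \frac{27958}{273830} = \left(-27958\right) \frac{1}{273830} = - \frac{13979}{136915}$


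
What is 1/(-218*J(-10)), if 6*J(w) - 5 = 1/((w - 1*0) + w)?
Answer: -20/3597 ≈ -0.0055602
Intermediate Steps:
J(w) = ⅚ + 1/(12*w) (J(w) = ⅚ + 1/(6*((w - 1*0) + w)) = ⅚ + 1/(6*((w + 0) + w)) = ⅚ + 1/(6*(w + w)) = ⅚ + 1/(6*((2*w))) = ⅚ + (1/(2*w))/6 = ⅚ + 1/(12*w))
1/(-218*J(-10)) = 1/(-109*(1 + 10*(-10))/(6*(-10))) = 1/(-109*(-1)*(1 - 100)/(6*10)) = 1/(-109*(-1)*(-99)/(6*10)) = 1/(-218*33/40) = 1/(-3597/20) = -20/3597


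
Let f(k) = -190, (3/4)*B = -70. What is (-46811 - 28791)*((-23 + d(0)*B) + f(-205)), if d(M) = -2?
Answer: 5972558/3 ≈ 1.9909e+6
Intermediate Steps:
B = -280/3 (B = (4/3)*(-70) = -280/3 ≈ -93.333)
(-46811 - 28791)*((-23 + d(0)*B) + f(-205)) = (-46811 - 28791)*((-23 - 2*(-280/3)) - 190) = -75602*((-23 + 560/3) - 190) = -75602*(491/3 - 190) = -75602*(-79/3) = 5972558/3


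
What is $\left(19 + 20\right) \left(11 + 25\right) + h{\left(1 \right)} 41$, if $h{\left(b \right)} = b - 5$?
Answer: $1240$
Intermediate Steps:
$h{\left(b \right)} = -5 + b$ ($h{\left(b \right)} = b - 5 = -5 + b$)
$\left(19 + 20\right) \left(11 + 25\right) + h{\left(1 \right)} 41 = \left(19 + 20\right) \left(11 + 25\right) + \left(-5 + 1\right) 41 = 39 \cdot 36 - 164 = 1404 - 164 = 1240$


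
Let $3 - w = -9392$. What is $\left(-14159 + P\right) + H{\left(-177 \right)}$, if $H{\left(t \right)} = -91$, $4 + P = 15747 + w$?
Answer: $10888$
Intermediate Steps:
$w = 9395$ ($w = 3 - -9392 = 3 + 9392 = 9395$)
$P = 25138$ ($P = -4 + \left(15747 + 9395\right) = -4 + 25142 = 25138$)
$\left(-14159 + P\right) + H{\left(-177 \right)} = \left(-14159 + 25138\right) - 91 = 10979 - 91 = 10888$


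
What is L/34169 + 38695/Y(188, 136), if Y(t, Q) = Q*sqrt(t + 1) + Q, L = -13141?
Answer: -35279969/18587936 + 116085*sqrt(21)/25568 ≈ 18.908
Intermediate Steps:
Y(t, Q) = Q + Q*sqrt(1 + t) (Y(t, Q) = Q*sqrt(1 + t) + Q = Q + Q*sqrt(1 + t))
L/34169 + 38695/Y(188, 136) = -13141/34169 + 38695/((136*(1 + sqrt(1 + 188)))) = -13141*1/34169 + 38695/((136*(1 + sqrt(189)))) = -13141/34169 + 38695/((136*(1 + 3*sqrt(21)))) = -13141/34169 + 38695/(136 + 408*sqrt(21))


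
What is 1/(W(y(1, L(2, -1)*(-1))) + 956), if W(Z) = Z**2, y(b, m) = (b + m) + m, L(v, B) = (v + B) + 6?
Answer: 1/1125 ≈ 0.00088889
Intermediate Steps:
L(v, B) = 6 + B + v (L(v, B) = (B + v) + 6 = 6 + B + v)
y(b, m) = b + 2*m
1/(W(y(1, L(2, -1)*(-1))) + 956) = 1/((1 + 2*((6 - 1 + 2)*(-1)))**2 + 956) = 1/((1 + 2*(7*(-1)))**2 + 956) = 1/((1 + 2*(-7))**2 + 956) = 1/((1 - 14)**2 + 956) = 1/((-13)**2 + 956) = 1/(169 + 956) = 1/1125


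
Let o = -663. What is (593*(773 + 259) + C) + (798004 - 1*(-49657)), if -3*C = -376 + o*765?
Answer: 4886482/3 ≈ 1.6288e+6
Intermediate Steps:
C = 507571/3 (C = -(-376 - 663*765)/3 = -(-376 - 507195)/3 = -1/3*(-507571) = 507571/3 ≈ 1.6919e+5)
(593*(773 + 259) + C) + (798004 - 1*(-49657)) = (593*(773 + 259) + 507571/3) + (798004 - 1*(-49657)) = (593*1032 + 507571/3) + (798004 + 49657) = (611976 + 507571/3) + 847661 = 2343499/3 + 847661 = 4886482/3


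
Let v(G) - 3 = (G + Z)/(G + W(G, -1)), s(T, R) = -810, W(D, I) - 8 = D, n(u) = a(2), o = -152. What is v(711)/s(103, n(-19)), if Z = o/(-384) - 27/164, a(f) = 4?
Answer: -9842423/2279534400 ≈ -0.0043177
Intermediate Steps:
n(u) = 4
W(D, I) = 8 + D
Z = 455/1968 (Z = -152/(-384) - 27/164 = -152*(-1/384) - 27*1/164 = 19/48 - 27/164 = 455/1968 ≈ 0.23120)
v(G) = 3 + (455/1968 + G)/(8 + 2*G) (v(G) = 3 + (G + 455/1968)/(G + (8 + G)) = 3 + (455/1968 + G)/(8 + 2*G))
v(711)/s(103, n(-19)) = ((47687 + 13776*711)/(3936*(4 + 711)))/(-810) = ((1/3936)*(47687 + 9794736)/715)*(-1/810) = ((1/3936)*(1/715)*9842423)*(-1/810) = (9842423/2814240)*(-1/810) = -9842423/2279534400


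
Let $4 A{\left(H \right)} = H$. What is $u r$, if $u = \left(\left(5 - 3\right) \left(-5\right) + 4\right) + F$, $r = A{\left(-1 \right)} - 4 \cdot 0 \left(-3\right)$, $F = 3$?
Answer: $\frac{3}{4} \approx 0.75$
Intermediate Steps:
$A{\left(H \right)} = \frac{H}{4}$
$r = - \frac{1}{4}$ ($r = \frac{1}{4} \left(-1\right) - 4 \cdot 0 \left(-3\right) = - \frac{1}{4} - 0 = - \frac{1}{4} + 0 = - \frac{1}{4} \approx -0.25$)
$u = -3$ ($u = \left(\left(5 - 3\right) \left(-5\right) + 4\right) + 3 = \left(2 \left(-5\right) + 4\right) + 3 = \left(-10 + 4\right) + 3 = -6 + 3 = -3$)
$u r = \left(-3\right) \left(- \frac{1}{4}\right) = \frac{3}{4}$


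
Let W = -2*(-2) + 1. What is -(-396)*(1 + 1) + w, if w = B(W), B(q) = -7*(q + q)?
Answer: 722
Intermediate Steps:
W = 5 (W = 4 + 1 = 5)
B(q) = -14*q
w = -70 (w = -14*5 = -70)
-(-396)*(1 + 1) + w = -(-396)*(1 + 1) - 70 = -(-396)*2 - 70 = -99*(-8) - 70 = 792 - 70 = 722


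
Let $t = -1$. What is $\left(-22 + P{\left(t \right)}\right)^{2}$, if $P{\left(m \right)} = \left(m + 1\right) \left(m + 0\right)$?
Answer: $484$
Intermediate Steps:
$P{\left(m \right)} = m \left(1 + m\right)$ ($P{\left(m \right)} = \left(1 + m\right) m = m \left(1 + m\right)$)
$\left(-22 + P{\left(t \right)}\right)^{2} = \left(-22 - \left(1 - 1\right)\right)^{2} = \left(-22 - 0\right)^{2} = \left(-22 + 0\right)^{2} = \left(-22\right)^{2} = 484$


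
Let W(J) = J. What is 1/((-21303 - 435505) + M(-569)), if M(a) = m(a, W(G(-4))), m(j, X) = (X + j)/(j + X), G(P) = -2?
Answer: -1/456807 ≈ -2.1891e-6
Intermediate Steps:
m(j, X) = 1 (m(j, X) = (X + j)/(X + j) = 1)
M(a) = 1
1/((-21303 - 435505) + M(-569)) = 1/((-21303 - 435505) + 1) = 1/(-456808 + 1) = 1/(-456807) = -1/456807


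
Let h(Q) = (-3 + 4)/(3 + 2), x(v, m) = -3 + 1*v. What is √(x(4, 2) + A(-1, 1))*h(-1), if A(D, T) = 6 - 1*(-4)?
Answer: √11/5 ≈ 0.66333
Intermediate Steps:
A(D, T) = 10 (A(D, T) = 6 + 4 = 10)
x(v, m) = -3 + v
h(Q) = ⅕ (h(Q) = 1/5 = 1*(⅕) = ⅕)
√(x(4, 2) + A(-1, 1))*h(-1) = √((-3 + 4) + 10)*(⅕) = √(1 + 10)*(⅕) = √11*(⅕) = √11/5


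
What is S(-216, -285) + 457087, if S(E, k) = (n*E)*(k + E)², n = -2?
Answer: 108889519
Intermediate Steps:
S(E, k) = -2*E*(E + k)² (S(E, k) = (-2*E)*(k + E)² = (-2*E)*(E + k)² = -2*E*(E + k)²)
S(-216, -285) + 457087 = -2*(-216)*(-216 - 285)² + 457087 = -2*(-216)*(-501)² + 457087 = -2*(-216)*251001 + 457087 = 108432432 + 457087 = 108889519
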